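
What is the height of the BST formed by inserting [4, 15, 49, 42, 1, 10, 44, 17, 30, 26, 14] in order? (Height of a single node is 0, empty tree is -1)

Insertion order: [4, 15, 49, 42, 1, 10, 44, 17, 30, 26, 14]
Tree (level-order array): [4, 1, 15, None, None, 10, 49, None, 14, 42, None, None, None, 17, 44, None, 30, None, None, 26]
Compute height bottom-up (empty subtree = -1):
  height(1) = 1 + max(-1, -1) = 0
  height(14) = 1 + max(-1, -1) = 0
  height(10) = 1 + max(-1, 0) = 1
  height(26) = 1 + max(-1, -1) = 0
  height(30) = 1 + max(0, -1) = 1
  height(17) = 1 + max(-1, 1) = 2
  height(44) = 1 + max(-1, -1) = 0
  height(42) = 1 + max(2, 0) = 3
  height(49) = 1 + max(3, -1) = 4
  height(15) = 1 + max(1, 4) = 5
  height(4) = 1 + max(0, 5) = 6
Height = 6


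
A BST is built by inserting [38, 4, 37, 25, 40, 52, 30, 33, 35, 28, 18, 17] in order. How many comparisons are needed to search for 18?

Search path for 18: 38 -> 4 -> 37 -> 25 -> 18
Found: True
Comparisons: 5


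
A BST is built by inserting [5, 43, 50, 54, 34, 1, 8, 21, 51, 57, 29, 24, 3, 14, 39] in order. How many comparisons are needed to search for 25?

Search path for 25: 5 -> 43 -> 34 -> 8 -> 21 -> 29 -> 24
Found: False
Comparisons: 7


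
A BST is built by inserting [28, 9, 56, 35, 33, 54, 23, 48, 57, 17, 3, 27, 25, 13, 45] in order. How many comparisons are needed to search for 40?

Search path for 40: 28 -> 56 -> 35 -> 54 -> 48 -> 45
Found: False
Comparisons: 6


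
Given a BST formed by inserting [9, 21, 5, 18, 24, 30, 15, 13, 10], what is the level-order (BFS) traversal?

Tree insertion order: [9, 21, 5, 18, 24, 30, 15, 13, 10]
Tree (level-order array): [9, 5, 21, None, None, 18, 24, 15, None, None, 30, 13, None, None, None, 10]
BFS from the root, enqueuing left then right child of each popped node:
  queue [9] -> pop 9, enqueue [5, 21], visited so far: [9]
  queue [5, 21] -> pop 5, enqueue [none], visited so far: [9, 5]
  queue [21] -> pop 21, enqueue [18, 24], visited so far: [9, 5, 21]
  queue [18, 24] -> pop 18, enqueue [15], visited so far: [9, 5, 21, 18]
  queue [24, 15] -> pop 24, enqueue [30], visited so far: [9, 5, 21, 18, 24]
  queue [15, 30] -> pop 15, enqueue [13], visited so far: [9, 5, 21, 18, 24, 15]
  queue [30, 13] -> pop 30, enqueue [none], visited so far: [9, 5, 21, 18, 24, 15, 30]
  queue [13] -> pop 13, enqueue [10], visited so far: [9, 5, 21, 18, 24, 15, 30, 13]
  queue [10] -> pop 10, enqueue [none], visited so far: [9, 5, 21, 18, 24, 15, 30, 13, 10]
Result: [9, 5, 21, 18, 24, 15, 30, 13, 10]


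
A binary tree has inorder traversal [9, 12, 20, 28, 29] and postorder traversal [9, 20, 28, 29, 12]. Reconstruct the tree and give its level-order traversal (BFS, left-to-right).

Inorder:   [9, 12, 20, 28, 29]
Postorder: [9, 20, 28, 29, 12]
Algorithm: postorder visits root last, so walk postorder right-to-left;
each value is the root of the current inorder slice — split it at that
value, recurse on the right subtree first, then the left.
Recursive splits:
  root=12; inorder splits into left=[9], right=[20, 28, 29]
  root=29; inorder splits into left=[20, 28], right=[]
  root=28; inorder splits into left=[20], right=[]
  root=20; inorder splits into left=[], right=[]
  root=9; inorder splits into left=[], right=[]
Reconstructed level-order: [12, 9, 29, 28, 20]


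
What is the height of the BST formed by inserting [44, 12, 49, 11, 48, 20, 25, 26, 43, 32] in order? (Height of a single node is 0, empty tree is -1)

Insertion order: [44, 12, 49, 11, 48, 20, 25, 26, 43, 32]
Tree (level-order array): [44, 12, 49, 11, 20, 48, None, None, None, None, 25, None, None, None, 26, None, 43, 32]
Compute height bottom-up (empty subtree = -1):
  height(11) = 1 + max(-1, -1) = 0
  height(32) = 1 + max(-1, -1) = 0
  height(43) = 1 + max(0, -1) = 1
  height(26) = 1 + max(-1, 1) = 2
  height(25) = 1 + max(-1, 2) = 3
  height(20) = 1 + max(-1, 3) = 4
  height(12) = 1 + max(0, 4) = 5
  height(48) = 1 + max(-1, -1) = 0
  height(49) = 1 + max(0, -1) = 1
  height(44) = 1 + max(5, 1) = 6
Height = 6


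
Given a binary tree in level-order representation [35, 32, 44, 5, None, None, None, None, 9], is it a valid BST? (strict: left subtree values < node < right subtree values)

Level-order array: [35, 32, 44, 5, None, None, None, None, 9]
Validate using subtree bounds (lo, hi): at each node, require lo < value < hi,
then recurse left with hi=value and right with lo=value.
Preorder trace (stopping at first violation):
  at node 35 with bounds (-inf, +inf): OK
  at node 32 with bounds (-inf, 35): OK
  at node 5 with bounds (-inf, 32): OK
  at node 9 with bounds (5, 32): OK
  at node 44 with bounds (35, +inf): OK
No violation found at any node.
Result: Valid BST


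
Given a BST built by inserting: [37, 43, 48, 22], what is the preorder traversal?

Tree insertion order: [37, 43, 48, 22]
Tree (level-order array): [37, 22, 43, None, None, None, 48]
Preorder traversal: [37, 22, 43, 48]


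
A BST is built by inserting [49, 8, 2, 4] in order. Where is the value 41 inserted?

Starting tree (level order): [49, 8, None, 2, None, None, 4]
Insertion path: 49 -> 8
Result: insert 41 as right child of 8
Final tree (level order): [49, 8, None, 2, 41, None, 4]


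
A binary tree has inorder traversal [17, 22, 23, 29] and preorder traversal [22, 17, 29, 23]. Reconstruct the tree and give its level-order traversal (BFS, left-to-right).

Inorder:  [17, 22, 23, 29]
Preorder: [22, 17, 29, 23]
Algorithm: preorder visits root first, so consume preorder in order;
for each root, split the current inorder slice at that value into
left-subtree inorder and right-subtree inorder, then recurse.
Recursive splits:
  root=22; inorder splits into left=[17], right=[23, 29]
  root=17; inorder splits into left=[], right=[]
  root=29; inorder splits into left=[23], right=[]
  root=23; inorder splits into left=[], right=[]
Reconstructed level-order: [22, 17, 29, 23]


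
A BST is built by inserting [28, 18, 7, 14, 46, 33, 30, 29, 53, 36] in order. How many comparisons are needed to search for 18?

Search path for 18: 28 -> 18
Found: True
Comparisons: 2


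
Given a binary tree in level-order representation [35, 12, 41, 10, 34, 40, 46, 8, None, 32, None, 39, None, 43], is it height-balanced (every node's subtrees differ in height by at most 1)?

Tree (level-order array): [35, 12, 41, 10, 34, 40, 46, 8, None, 32, None, 39, None, 43]
Definition: a tree is height-balanced if, at every node, |h(left) - h(right)| <= 1 (empty subtree has height -1).
Bottom-up per-node check:
  node 8: h_left=-1, h_right=-1, diff=0 [OK], height=0
  node 10: h_left=0, h_right=-1, diff=1 [OK], height=1
  node 32: h_left=-1, h_right=-1, diff=0 [OK], height=0
  node 34: h_left=0, h_right=-1, diff=1 [OK], height=1
  node 12: h_left=1, h_right=1, diff=0 [OK], height=2
  node 39: h_left=-1, h_right=-1, diff=0 [OK], height=0
  node 40: h_left=0, h_right=-1, diff=1 [OK], height=1
  node 43: h_left=-1, h_right=-1, diff=0 [OK], height=0
  node 46: h_left=0, h_right=-1, diff=1 [OK], height=1
  node 41: h_left=1, h_right=1, diff=0 [OK], height=2
  node 35: h_left=2, h_right=2, diff=0 [OK], height=3
All nodes satisfy the balance condition.
Result: Balanced


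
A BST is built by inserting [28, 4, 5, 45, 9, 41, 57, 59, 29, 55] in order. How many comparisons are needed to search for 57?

Search path for 57: 28 -> 45 -> 57
Found: True
Comparisons: 3


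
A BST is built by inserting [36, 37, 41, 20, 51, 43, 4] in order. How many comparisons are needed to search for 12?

Search path for 12: 36 -> 20 -> 4
Found: False
Comparisons: 3


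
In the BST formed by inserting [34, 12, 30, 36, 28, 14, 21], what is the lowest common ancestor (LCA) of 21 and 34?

Tree insertion order: [34, 12, 30, 36, 28, 14, 21]
Tree (level-order array): [34, 12, 36, None, 30, None, None, 28, None, 14, None, None, 21]
In a BST, the LCA of p=21, q=34 is the first node v on the
root-to-leaf path with p <= v <= q (go left if both < v, right if both > v).
Walk from root:
  at 34: 21 <= 34 <= 34, this is the LCA
LCA = 34


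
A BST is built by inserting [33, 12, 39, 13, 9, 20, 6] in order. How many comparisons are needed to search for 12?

Search path for 12: 33 -> 12
Found: True
Comparisons: 2


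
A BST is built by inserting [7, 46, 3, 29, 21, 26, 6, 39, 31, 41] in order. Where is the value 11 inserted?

Starting tree (level order): [7, 3, 46, None, 6, 29, None, None, None, 21, 39, None, 26, 31, 41]
Insertion path: 7 -> 46 -> 29 -> 21
Result: insert 11 as left child of 21
Final tree (level order): [7, 3, 46, None, 6, 29, None, None, None, 21, 39, 11, 26, 31, 41]


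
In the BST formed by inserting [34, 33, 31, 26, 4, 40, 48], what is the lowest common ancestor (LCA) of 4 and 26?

Tree insertion order: [34, 33, 31, 26, 4, 40, 48]
Tree (level-order array): [34, 33, 40, 31, None, None, 48, 26, None, None, None, 4]
In a BST, the LCA of p=4, q=26 is the first node v on the
root-to-leaf path with p <= v <= q (go left if both < v, right if both > v).
Walk from root:
  at 34: both 4 and 26 < 34, go left
  at 33: both 4 and 26 < 33, go left
  at 31: both 4 and 26 < 31, go left
  at 26: 4 <= 26 <= 26, this is the LCA
LCA = 26


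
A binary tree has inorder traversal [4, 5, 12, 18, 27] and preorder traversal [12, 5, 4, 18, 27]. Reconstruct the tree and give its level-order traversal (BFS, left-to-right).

Inorder:  [4, 5, 12, 18, 27]
Preorder: [12, 5, 4, 18, 27]
Algorithm: preorder visits root first, so consume preorder in order;
for each root, split the current inorder slice at that value into
left-subtree inorder and right-subtree inorder, then recurse.
Recursive splits:
  root=12; inorder splits into left=[4, 5], right=[18, 27]
  root=5; inorder splits into left=[4], right=[]
  root=4; inorder splits into left=[], right=[]
  root=18; inorder splits into left=[], right=[27]
  root=27; inorder splits into left=[], right=[]
Reconstructed level-order: [12, 5, 18, 4, 27]


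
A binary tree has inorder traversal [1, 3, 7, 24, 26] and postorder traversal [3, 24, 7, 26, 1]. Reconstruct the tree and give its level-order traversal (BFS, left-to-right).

Inorder:   [1, 3, 7, 24, 26]
Postorder: [3, 24, 7, 26, 1]
Algorithm: postorder visits root last, so walk postorder right-to-left;
each value is the root of the current inorder slice — split it at that
value, recurse on the right subtree first, then the left.
Recursive splits:
  root=1; inorder splits into left=[], right=[3, 7, 24, 26]
  root=26; inorder splits into left=[3, 7, 24], right=[]
  root=7; inorder splits into left=[3], right=[24]
  root=24; inorder splits into left=[], right=[]
  root=3; inorder splits into left=[], right=[]
Reconstructed level-order: [1, 26, 7, 3, 24]


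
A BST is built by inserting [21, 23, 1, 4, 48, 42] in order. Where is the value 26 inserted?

Starting tree (level order): [21, 1, 23, None, 4, None, 48, None, None, 42]
Insertion path: 21 -> 23 -> 48 -> 42
Result: insert 26 as left child of 42
Final tree (level order): [21, 1, 23, None, 4, None, 48, None, None, 42, None, 26]


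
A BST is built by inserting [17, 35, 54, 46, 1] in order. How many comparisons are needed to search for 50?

Search path for 50: 17 -> 35 -> 54 -> 46
Found: False
Comparisons: 4


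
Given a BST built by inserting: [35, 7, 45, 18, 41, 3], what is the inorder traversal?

Tree insertion order: [35, 7, 45, 18, 41, 3]
Tree (level-order array): [35, 7, 45, 3, 18, 41]
Inorder traversal: [3, 7, 18, 35, 41, 45]


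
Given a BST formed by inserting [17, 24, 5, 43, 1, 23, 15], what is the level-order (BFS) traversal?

Tree insertion order: [17, 24, 5, 43, 1, 23, 15]
Tree (level-order array): [17, 5, 24, 1, 15, 23, 43]
BFS from the root, enqueuing left then right child of each popped node:
  queue [17] -> pop 17, enqueue [5, 24], visited so far: [17]
  queue [5, 24] -> pop 5, enqueue [1, 15], visited so far: [17, 5]
  queue [24, 1, 15] -> pop 24, enqueue [23, 43], visited so far: [17, 5, 24]
  queue [1, 15, 23, 43] -> pop 1, enqueue [none], visited so far: [17, 5, 24, 1]
  queue [15, 23, 43] -> pop 15, enqueue [none], visited so far: [17, 5, 24, 1, 15]
  queue [23, 43] -> pop 23, enqueue [none], visited so far: [17, 5, 24, 1, 15, 23]
  queue [43] -> pop 43, enqueue [none], visited so far: [17, 5, 24, 1, 15, 23, 43]
Result: [17, 5, 24, 1, 15, 23, 43]


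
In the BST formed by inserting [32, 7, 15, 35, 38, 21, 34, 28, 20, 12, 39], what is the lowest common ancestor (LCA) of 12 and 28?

Tree insertion order: [32, 7, 15, 35, 38, 21, 34, 28, 20, 12, 39]
Tree (level-order array): [32, 7, 35, None, 15, 34, 38, 12, 21, None, None, None, 39, None, None, 20, 28]
In a BST, the LCA of p=12, q=28 is the first node v on the
root-to-leaf path with p <= v <= q (go left if both < v, right if both > v).
Walk from root:
  at 32: both 12 and 28 < 32, go left
  at 7: both 12 and 28 > 7, go right
  at 15: 12 <= 15 <= 28, this is the LCA
LCA = 15


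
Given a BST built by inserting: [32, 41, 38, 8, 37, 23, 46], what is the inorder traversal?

Tree insertion order: [32, 41, 38, 8, 37, 23, 46]
Tree (level-order array): [32, 8, 41, None, 23, 38, 46, None, None, 37]
Inorder traversal: [8, 23, 32, 37, 38, 41, 46]


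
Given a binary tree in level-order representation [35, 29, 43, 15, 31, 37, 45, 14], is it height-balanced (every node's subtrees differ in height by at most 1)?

Tree (level-order array): [35, 29, 43, 15, 31, 37, 45, 14]
Definition: a tree is height-balanced if, at every node, |h(left) - h(right)| <= 1 (empty subtree has height -1).
Bottom-up per-node check:
  node 14: h_left=-1, h_right=-1, diff=0 [OK], height=0
  node 15: h_left=0, h_right=-1, diff=1 [OK], height=1
  node 31: h_left=-1, h_right=-1, diff=0 [OK], height=0
  node 29: h_left=1, h_right=0, diff=1 [OK], height=2
  node 37: h_left=-1, h_right=-1, diff=0 [OK], height=0
  node 45: h_left=-1, h_right=-1, diff=0 [OK], height=0
  node 43: h_left=0, h_right=0, diff=0 [OK], height=1
  node 35: h_left=2, h_right=1, diff=1 [OK], height=3
All nodes satisfy the balance condition.
Result: Balanced


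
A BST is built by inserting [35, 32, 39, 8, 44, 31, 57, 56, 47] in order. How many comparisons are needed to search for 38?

Search path for 38: 35 -> 39
Found: False
Comparisons: 2


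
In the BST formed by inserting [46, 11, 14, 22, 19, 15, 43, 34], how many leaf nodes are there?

Tree built from: [46, 11, 14, 22, 19, 15, 43, 34]
Tree (level-order array): [46, 11, None, None, 14, None, 22, 19, 43, 15, None, 34]
Rule: A leaf has 0 children.
Per-node child counts:
  node 46: 1 child(ren)
  node 11: 1 child(ren)
  node 14: 1 child(ren)
  node 22: 2 child(ren)
  node 19: 1 child(ren)
  node 15: 0 child(ren)
  node 43: 1 child(ren)
  node 34: 0 child(ren)
Matching nodes: [15, 34]
Count of leaf nodes: 2


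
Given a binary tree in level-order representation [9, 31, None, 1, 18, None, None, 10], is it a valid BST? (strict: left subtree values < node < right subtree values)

Level-order array: [9, 31, None, 1, 18, None, None, 10]
Validate using subtree bounds (lo, hi): at each node, require lo < value < hi,
then recurse left with hi=value and right with lo=value.
Preorder trace (stopping at first violation):
  at node 9 with bounds (-inf, +inf): OK
  at node 31 with bounds (-inf, 9): VIOLATION
Node 31 violates its bound: not (-inf < 31 < 9).
Result: Not a valid BST


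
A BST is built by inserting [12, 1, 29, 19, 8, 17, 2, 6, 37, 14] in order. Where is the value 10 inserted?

Starting tree (level order): [12, 1, 29, None, 8, 19, 37, 2, None, 17, None, None, None, None, 6, 14]
Insertion path: 12 -> 1 -> 8
Result: insert 10 as right child of 8
Final tree (level order): [12, 1, 29, None, 8, 19, 37, 2, 10, 17, None, None, None, None, 6, None, None, 14]


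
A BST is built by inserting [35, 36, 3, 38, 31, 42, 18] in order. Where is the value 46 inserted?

Starting tree (level order): [35, 3, 36, None, 31, None, 38, 18, None, None, 42]
Insertion path: 35 -> 36 -> 38 -> 42
Result: insert 46 as right child of 42
Final tree (level order): [35, 3, 36, None, 31, None, 38, 18, None, None, 42, None, None, None, 46]


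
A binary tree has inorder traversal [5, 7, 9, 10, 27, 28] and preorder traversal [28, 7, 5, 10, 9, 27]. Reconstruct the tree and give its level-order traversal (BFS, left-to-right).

Inorder:  [5, 7, 9, 10, 27, 28]
Preorder: [28, 7, 5, 10, 9, 27]
Algorithm: preorder visits root first, so consume preorder in order;
for each root, split the current inorder slice at that value into
left-subtree inorder and right-subtree inorder, then recurse.
Recursive splits:
  root=28; inorder splits into left=[5, 7, 9, 10, 27], right=[]
  root=7; inorder splits into left=[5], right=[9, 10, 27]
  root=5; inorder splits into left=[], right=[]
  root=10; inorder splits into left=[9], right=[27]
  root=9; inorder splits into left=[], right=[]
  root=27; inorder splits into left=[], right=[]
Reconstructed level-order: [28, 7, 5, 10, 9, 27]


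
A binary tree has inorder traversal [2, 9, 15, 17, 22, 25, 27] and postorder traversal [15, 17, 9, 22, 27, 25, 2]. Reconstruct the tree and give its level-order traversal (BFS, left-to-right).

Inorder:   [2, 9, 15, 17, 22, 25, 27]
Postorder: [15, 17, 9, 22, 27, 25, 2]
Algorithm: postorder visits root last, so walk postorder right-to-left;
each value is the root of the current inorder slice — split it at that
value, recurse on the right subtree first, then the left.
Recursive splits:
  root=2; inorder splits into left=[], right=[9, 15, 17, 22, 25, 27]
  root=25; inorder splits into left=[9, 15, 17, 22], right=[27]
  root=27; inorder splits into left=[], right=[]
  root=22; inorder splits into left=[9, 15, 17], right=[]
  root=9; inorder splits into left=[], right=[15, 17]
  root=17; inorder splits into left=[15], right=[]
  root=15; inorder splits into left=[], right=[]
Reconstructed level-order: [2, 25, 22, 27, 9, 17, 15]


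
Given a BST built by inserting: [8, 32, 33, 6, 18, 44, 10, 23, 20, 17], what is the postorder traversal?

Tree insertion order: [8, 32, 33, 6, 18, 44, 10, 23, 20, 17]
Tree (level-order array): [8, 6, 32, None, None, 18, 33, 10, 23, None, 44, None, 17, 20]
Postorder traversal: [6, 17, 10, 20, 23, 18, 44, 33, 32, 8]


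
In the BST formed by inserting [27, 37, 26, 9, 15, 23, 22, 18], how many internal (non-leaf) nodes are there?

Tree built from: [27, 37, 26, 9, 15, 23, 22, 18]
Tree (level-order array): [27, 26, 37, 9, None, None, None, None, 15, None, 23, 22, None, 18]
Rule: An internal node has at least one child.
Per-node child counts:
  node 27: 2 child(ren)
  node 26: 1 child(ren)
  node 9: 1 child(ren)
  node 15: 1 child(ren)
  node 23: 1 child(ren)
  node 22: 1 child(ren)
  node 18: 0 child(ren)
  node 37: 0 child(ren)
Matching nodes: [27, 26, 9, 15, 23, 22]
Count of internal (non-leaf) nodes: 6


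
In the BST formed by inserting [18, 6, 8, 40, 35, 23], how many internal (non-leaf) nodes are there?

Tree built from: [18, 6, 8, 40, 35, 23]
Tree (level-order array): [18, 6, 40, None, 8, 35, None, None, None, 23]
Rule: An internal node has at least one child.
Per-node child counts:
  node 18: 2 child(ren)
  node 6: 1 child(ren)
  node 8: 0 child(ren)
  node 40: 1 child(ren)
  node 35: 1 child(ren)
  node 23: 0 child(ren)
Matching nodes: [18, 6, 40, 35]
Count of internal (non-leaf) nodes: 4


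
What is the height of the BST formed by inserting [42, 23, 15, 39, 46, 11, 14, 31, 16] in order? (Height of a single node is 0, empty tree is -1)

Insertion order: [42, 23, 15, 39, 46, 11, 14, 31, 16]
Tree (level-order array): [42, 23, 46, 15, 39, None, None, 11, 16, 31, None, None, 14]
Compute height bottom-up (empty subtree = -1):
  height(14) = 1 + max(-1, -1) = 0
  height(11) = 1 + max(-1, 0) = 1
  height(16) = 1 + max(-1, -1) = 0
  height(15) = 1 + max(1, 0) = 2
  height(31) = 1 + max(-1, -1) = 0
  height(39) = 1 + max(0, -1) = 1
  height(23) = 1 + max(2, 1) = 3
  height(46) = 1 + max(-1, -1) = 0
  height(42) = 1 + max(3, 0) = 4
Height = 4


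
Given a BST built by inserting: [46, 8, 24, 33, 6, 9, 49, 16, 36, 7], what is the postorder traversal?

Tree insertion order: [46, 8, 24, 33, 6, 9, 49, 16, 36, 7]
Tree (level-order array): [46, 8, 49, 6, 24, None, None, None, 7, 9, 33, None, None, None, 16, None, 36]
Postorder traversal: [7, 6, 16, 9, 36, 33, 24, 8, 49, 46]


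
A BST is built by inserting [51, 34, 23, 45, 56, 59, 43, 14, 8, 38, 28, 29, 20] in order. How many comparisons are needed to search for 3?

Search path for 3: 51 -> 34 -> 23 -> 14 -> 8
Found: False
Comparisons: 5


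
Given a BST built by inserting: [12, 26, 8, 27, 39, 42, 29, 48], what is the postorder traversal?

Tree insertion order: [12, 26, 8, 27, 39, 42, 29, 48]
Tree (level-order array): [12, 8, 26, None, None, None, 27, None, 39, 29, 42, None, None, None, 48]
Postorder traversal: [8, 29, 48, 42, 39, 27, 26, 12]


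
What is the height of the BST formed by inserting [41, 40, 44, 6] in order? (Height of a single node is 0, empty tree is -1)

Insertion order: [41, 40, 44, 6]
Tree (level-order array): [41, 40, 44, 6]
Compute height bottom-up (empty subtree = -1):
  height(6) = 1 + max(-1, -1) = 0
  height(40) = 1 + max(0, -1) = 1
  height(44) = 1 + max(-1, -1) = 0
  height(41) = 1 + max(1, 0) = 2
Height = 2


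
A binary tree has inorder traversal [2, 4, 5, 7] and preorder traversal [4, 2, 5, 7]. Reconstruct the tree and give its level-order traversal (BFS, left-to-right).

Inorder:  [2, 4, 5, 7]
Preorder: [4, 2, 5, 7]
Algorithm: preorder visits root first, so consume preorder in order;
for each root, split the current inorder slice at that value into
left-subtree inorder and right-subtree inorder, then recurse.
Recursive splits:
  root=4; inorder splits into left=[2], right=[5, 7]
  root=2; inorder splits into left=[], right=[]
  root=5; inorder splits into left=[], right=[7]
  root=7; inorder splits into left=[], right=[]
Reconstructed level-order: [4, 2, 5, 7]


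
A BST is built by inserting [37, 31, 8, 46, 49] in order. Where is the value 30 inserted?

Starting tree (level order): [37, 31, 46, 8, None, None, 49]
Insertion path: 37 -> 31 -> 8
Result: insert 30 as right child of 8
Final tree (level order): [37, 31, 46, 8, None, None, 49, None, 30]


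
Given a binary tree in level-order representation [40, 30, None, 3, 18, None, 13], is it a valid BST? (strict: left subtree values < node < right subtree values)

Level-order array: [40, 30, None, 3, 18, None, 13]
Validate using subtree bounds (lo, hi): at each node, require lo < value < hi,
then recurse left with hi=value and right with lo=value.
Preorder trace (stopping at first violation):
  at node 40 with bounds (-inf, +inf): OK
  at node 30 with bounds (-inf, 40): OK
  at node 3 with bounds (-inf, 30): OK
  at node 13 with bounds (3, 30): OK
  at node 18 with bounds (30, 40): VIOLATION
Node 18 violates its bound: not (30 < 18 < 40).
Result: Not a valid BST


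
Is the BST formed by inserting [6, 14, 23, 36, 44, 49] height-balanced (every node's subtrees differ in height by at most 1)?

Tree (level-order array): [6, None, 14, None, 23, None, 36, None, 44, None, 49]
Definition: a tree is height-balanced if, at every node, |h(left) - h(right)| <= 1 (empty subtree has height -1).
Bottom-up per-node check:
  node 49: h_left=-1, h_right=-1, diff=0 [OK], height=0
  node 44: h_left=-1, h_right=0, diff=1 [OK], height=1
  node 36: h_left=-1, h_right=1, diff=2 [FAIL (|-1-1|=2 > 1)], height=2
  node 23: h_left=-1, h_right=2, diff=3 [FAIL (|-1-2|=3 > 1)], height=3
  node 14: h_left=-1, h_right=3, diff=4 [FAIL (|-1-3|=4 > 1)], height=4
  node 6: h_left=-1, h_right=4, diff=5 [FAIL (|-1-4|=5 > 1)], height=5
Node 36 violates the condition: |-1 - 1| = 2 > 1.
Result: Not balanced


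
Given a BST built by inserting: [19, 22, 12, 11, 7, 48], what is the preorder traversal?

Tree insertion order: [19, 22, 12, 11, 7, 48]
Tree (level-order array): [19, 12, 22, 11, None, None, 48, 7]
Preorder traversal: [19, 12, 11, 7, 22, 48]


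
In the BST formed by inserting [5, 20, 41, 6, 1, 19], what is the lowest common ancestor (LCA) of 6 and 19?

Tree insertion order: [5, 20, 41, 6, 1, 19]
Tree (level-order array): [5, 1, 20, None, None, 6, 41, None, 19]
In a BST, the LCA of p=6, q=19 is the first node v on the
root-to-leaf path with p <= v <= q (go left if both < v, right if both > v).
Walk from root:
  at 5: both 6 and 19 > 5, go right
  at 20: both 6 and 19 < 20, go left
  at 6: 6 <= 6 <= 19, this is the LCA
LCA = 6


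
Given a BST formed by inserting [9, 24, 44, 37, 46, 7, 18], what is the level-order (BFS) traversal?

Tree insertion order: [9, 24, 44, 37, 46, 7, 18]
Tree (level-order array): [9, 7, 24, None, None, 18, 44, None, None, 37, 46]
BFS from the root, enqueuing left then right child of each popped node:
  queue [9] -> pop 9, enqueue [7, 24], visited so far: [9]
  queue [7, 24] -> pop 7, enqueue [none], visited so far: [9, 7]
  queue [24] -> pop 24, enqueue [18, 44], visited so far: [9, 7, 24]
  queue [18, 44] -> pop 18, enqueue [none], visited so far: [9, 7, 24, 18]
  queue [44] -> pop 44, enqueue [37, 46], visited so far: [9, 7, 24, 18, 44]
  queue [37, 46] -> pop 37, enqueue [none], visited so far: [9, 7, 24, 18, 44, 37]
  queue [46] -> pop 46, enqueue [none], visited so far: [9, 7, 24, 18, 44, 37, 46]
Result: [9, 7, 24, 18, 44, 37, 46]


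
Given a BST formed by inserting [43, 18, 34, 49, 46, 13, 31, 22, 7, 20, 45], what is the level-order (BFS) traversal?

Tree insertion order: [43, 18, 34, 49, 46, 13, 31, 22, 7, 20, 45]
Tree (level-order array): [43, 18, 49, 13, 34, 46, None, 7, None, 31, None, 45, None, None, None, 22, None, None, None, 20]
BFS from the root, enqueuing left then right child of each popped node:
  queue [43] -> pop 43, enqueue [18, 49], visited so far: [43]
  queue [18, 49] -> pop 18, enqueue [13, 34], visited so far: [43, 18]
  queue [49, 13, 34] -> pop 49, enqueue [46], visited so far: [43, 18, 49]
  queue [13, 34, 46] -> pop 13, enqueue [7], visited so far: [43, 18, 49, 13]
  queue [34, 46, 7] -> pop 34, enqueue [31], visited so far: [43, 18, 49, 13, 34]
  queue [46, 7, 31] -> pop 46, enqueue [45], visited so far: [43, 18, 49, 13, 34, 46]
  queue [7, 31, 45] -> pop 7, enqueue [none], visited so far: [43, 18, 49, 13, 34, 46, 7]
  queue [31, 45] -> pop 31, enqueue [22], visited so far: [43, 18, 49, 13, 34, 46, 7, 31]
  queue [45, 22] -> pop 45, enqueue [none], visited so far: [43, 18, 49, 13, 34, 46, 7, 31, 45]
  queue [22] -> pop 22, enqueue [20], visited so far: [43, 18, 49, 13, 34, 46, 7, 31, 45, 22]
  queue [20] -> pop 20, enqueue [none], visited so far: [43, 18, 49, 13, 34, 46, 7, 31, 45, 22, 20]
Result: [43, 18, 49, 13, 34, 46, 7, 31, 45, 22, 20]


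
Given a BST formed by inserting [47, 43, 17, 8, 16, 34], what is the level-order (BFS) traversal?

Tree insertion order: [47, 43, 17, 8, 16, 34]
Tree (level-order array): [47, 43, None, 17, None, 8, 34, None, 16]
BFS from the root, enqueuing left then right child of each popped node:
  queue [47] -> pop 47, enqueue [43], visited so far: [47]
  queue [43] -> pop 43, enqueue [17], visited so far: [47, 43]
  queue [17] -> pop 17, enqueue [8, 34], visited so far: [47, 43, 17]
  queue [8, 34] -> pop 8, enqueue [16], visited so far: [47, 43, 17, 8]
  queue [34, 16] -> pop 34, enqueue [none], visited so far: [47, 43, 17, 8, 34]
  queue [16] -> pop 16, enqueue [none], visited so far: [47, 43, 17, 8, 34, 16]
Result: [47, 43, 17, 8, 34, 16]


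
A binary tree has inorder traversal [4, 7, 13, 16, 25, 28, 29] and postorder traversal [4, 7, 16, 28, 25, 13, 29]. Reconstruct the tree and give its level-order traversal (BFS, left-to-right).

Inorder:   [4, 7, 13, 16, 25, 28, 29]
Postorder: [4, 7, 16, 28, 25, 13, 29]
Algorithm: postorder visits root last, so walk postorder right-to-left;
each value is the root of the current inorder slice — split it at that
value, recurse on the right subtree first, then the left.
Recursive splits:
  root=29; inorder splits into left=[4, 7, 13, 16, 25, 28], right=[]
  root=13; inorder splits into left=[4, 7], right=[16, 25, 28]
  root=25; inorder splits into left=[16], right=[28]
  root=28; inorder splits into left=[], right=[]
  root=16; inorder splits into left=[], right=[]
  root=7; inorder splits into left=[4], right=[]
  root=4; inorder splits into left=[], right=[]
Reconstructed level-order: [29, 13, 7, 25, 4, 16, 28]


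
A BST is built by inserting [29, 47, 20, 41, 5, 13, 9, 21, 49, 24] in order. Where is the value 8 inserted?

Starting tree (level order): [29, 20, 47, 5, 21, 41, 49, None, 13, None, 24, None, None, None, None, 9]
Insertion path: 29 -> 20 -> 5 -> 13 -> 9
Result: insert 8 as left child of 9
Final tree (level order): [29, 20, 47, 5, 21, 41, 49, None, 13, None, 24, None, None, None, None, 9, None, None, None, 8]


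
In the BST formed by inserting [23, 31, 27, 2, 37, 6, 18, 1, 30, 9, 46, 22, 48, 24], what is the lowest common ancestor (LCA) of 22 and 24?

Tree insertion order: [23, 31, 27, 2, 37, 6, 18, 1, 30, 9, 46, 22, 48, 24]
Tree (level-order array): [23, 2, 31, 1, 6, 27, 37, None, None, None, 18, 24, 30, None, 46, 9, 22, None, None, None, None, None, 48]
In a BST, the LCA of p=22, q=24 is the first node v on the
root-to-leaf path with p <= v <= q (go left if both < v, right if both > v).
Walk from root:
  at 23: 22 <= 23 <= 24, this is the LCA
LCA = 23


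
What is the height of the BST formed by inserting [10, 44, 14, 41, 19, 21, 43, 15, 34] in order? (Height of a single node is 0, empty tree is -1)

Insertion order: [10, 44, 14, 41, 19, 21, 43, 15, 34]
Tree (level-order array): [10, None, 44, 14, None, None, 41, 19, 43, 15, 21, None, None, None, None, None, 34]
Compute height bottom-up (empty subtree = -1):
  height(15) = 1 + max(-1, -1) = 0
  height(34) = 1 + max(-1, -1) = 0
  height(21) = 1 + max(-1, 0) = 1
  height(19) = 1 + max(0, 1) = 2
  height(43) = 1 + max(-1, -1) = 0
  height(41) = 1 + max(2, 0) = 3
  height(14) = 1 + max(-1, 3) = 4
  height(44) = 1 + max(4, -1) = 5
  height(10) = 1 + max(-1, 5) = 6
Height = 6


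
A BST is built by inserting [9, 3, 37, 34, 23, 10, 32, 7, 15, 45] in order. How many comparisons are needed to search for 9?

Search path for 9: 9
Found: True
Comparisons: 1


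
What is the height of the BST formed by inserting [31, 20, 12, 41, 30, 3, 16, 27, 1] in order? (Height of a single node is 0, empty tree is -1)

Insertion order: [31, 20, 12, 41, 30, 3, 16, 27, 1]
Tree (level-order array): [31, 20, 41, 12, 30, None, None, 3, 16, 27, None, 1]
Compute height bottom-up (empty subtree = -1):
  height(1) = 1 + max(-1, -1) = 0
  height(3) = 1 + max(0, -1) = 1
  height(16) = 1 + max(-1, -1) = 0
  height(12) = 1 + max(1, 0) = 2
  height(27) = 1 + max(-1, -1) = 0
  height(30) = 1 + max(0, -1) = 1
  height(20) = 1 + max(2, 1) = 3
  height(41) = 1 + max(-1, -1) = 0
  height(31) = 1 + max(3, 0) = 4
Height = 4


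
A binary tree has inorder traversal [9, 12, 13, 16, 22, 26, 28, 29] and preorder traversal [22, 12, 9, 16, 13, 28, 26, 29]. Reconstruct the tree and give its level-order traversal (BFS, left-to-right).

Inorder:  [9, 12, 13, 16, 22, 26, 28, 29]
Preorder: [22, 12, 9, 16, 13, 28, 26, 29]
Algorithm: preorder visits root first, so consume preorder in order;
for each root, split the current inorder slice at that value into
left-subtree inorder and right-subtree inorder, then recurse.
Recursive splits:
  root=22; inorder splits into left=[9, 12, 13, 16], right=[26, 28, 29]
  root=12; inorder splits into left=[9], right=[13, 16]
  root=9; inorder splits into left=[], right=[]
  root=16; inorder splits into left=[13], right=[]
  root=13; inorder splits into left=[], right=[]
  root=28; inorder splits into left=[26], right=[29]
  root=26; inorder splits into left=[], right=[]
  root=29; inorder splits into left=[], right=[]
Reconstructed level-order: [22, 12, 28, 9, 16, 26, 29, 13]


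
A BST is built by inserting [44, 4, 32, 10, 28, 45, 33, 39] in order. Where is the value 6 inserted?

Starting tree (level order): [44, 4, 45, None, 32, None, None, 10, 33, None, 28, None, 39]
Insertion path: 44 -> 4 -> 32 -> 10
Result: insert 6 as left child of 10
Final tree (level order): [44, 4, 45, None, 32, None, None, 10, 33, 6, 28, None, 39]


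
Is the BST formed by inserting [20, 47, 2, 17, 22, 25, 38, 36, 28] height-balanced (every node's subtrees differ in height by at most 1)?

Tree (level-order array): [20, 2, 47, None, 17, 22, None, None, None, None, 25, None, 38, 36, None, 28]
Definition: a tree is height-balanced if, at every node, |h(left) - h(right)| <= 1 (empty subtree has height -1).
Bottom-up per-node check:
  node 17: h_left=-1, h_right=-1, diff=0 [OK], height=0
  node 2: h_left=-1, h_right=0, diff=1 [OK], height=1
  node 28: h_left=-1, h_right=-1, diff=0 [OK], height=0
  node 36: h_left=0, h_right=-1, diff=1 [OK], height=1
  node 38: h_left=1, h_right=-1, diff=2 [FAIL (|1--1|=2 > 1)], height=2
  node 25: h_left=-1, h_right=2, diff=3 [FAIL (|-1-2|=3 > 1)], height=3
  node 22: h_left=-1, h_right=3, diff=4 [FAIL (|-1-3|=4 > 1)], height=4
  node 47: h_left=4, h_right=-1, diff=5 [FAIL (|4--1|=5 > 1)], height=5
  node 20: h_left=1, h_right=5, diff=4 [FAIL (|1-5|=4 > 1)], height=6
Node 38 violates the condition: |1 - -1| = 2 > 1.
Result: Not balanced


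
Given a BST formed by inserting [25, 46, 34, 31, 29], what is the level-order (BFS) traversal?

Tree insertion order: [25, 46, 34, 31, 29]
Tree (level-order array): [25, None, 46, 34, None, 31, None, 29]
BFS from the root, enqueuing left then right child of each popped node:
  queue [25] -> pop 25, enqueue [46], visited so far: [25]
  queue [46] -> pop 46, enqueue [34], visited so far: [25, 46]
  queue [34] -> pop 34, enqueue [31], visited so far: [25, 46, 34]
  queue [31] -> pop 31, enqueue [29], visited so far: [25, 46, 34, 31]
  queue [29] -> pop 29, enqueue [none], visited so far: [25, 46, 34, 31, 29]
Result: [25, 46, 34, 31, 29]


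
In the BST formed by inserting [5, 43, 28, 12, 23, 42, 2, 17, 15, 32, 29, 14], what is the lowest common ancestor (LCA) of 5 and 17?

Tree insertion order: [5, 43, 28, 12, 23, 42, 2, 17, 15, 32, 29, 14]
Tree (level-order array): [5, 2, 43, None, None, 28, None, 12, 42, None, 23, 32, None, 17, None, 29, None, 15, None, None, None, 14]
In a BST, the LCA of p=5, q=17 is the first node v on the
root-to-leaf path with p <= v <= q (go left if both < v, right if both > v).
Walk from root:
  at 5: 5 <= 5 <= 17, this is the LCA
LCA = 5


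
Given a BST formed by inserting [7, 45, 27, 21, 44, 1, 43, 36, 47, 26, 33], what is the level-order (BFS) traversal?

Tree insertion order: [7, 45, 27, 21, 44, 1, 43, 36, 47, 26, 33]
Tree (level-order array): [7, 1, 45, None, None, 27, 47, 21, 44, None, None, None, 26, 43, None, None, None, 36, None, 33]
BFS from the root, enqueuing left then right child of each popped node:
  queue [7] -> pop 7, enqueue [1, 45], visited so far: [7]
  queue [1, 45] -> pop 1, enqueue [none], visited so far: [7, 1]
  queue [45] -> pop 45, enqueue [27, 47], visited so far: [7, 1, 45]
  queue [27, 47] -> pop 27, enqueue [21, 44], visited so far: [7, 1, 45, 27]
  queue [47, 21, 44] -> pop 47, enqueue [none], visited so far: [7, 1, 45, 27, 47]
  queue [21, 44] -> pop 21, enqueue [26], visited so far: [7, 1, 45, 27, 47, 21]
  queue [44, 26] -> pop 44, enqueue [43], visited so far: [7, 1, 45, 27, 47, 21, 44]
  queue [26, 43] -> pop 26, enqueue [none], visited so far: [7, 1, 45, 27, 47, 21, 44, 26]
  queue [43] -> pop 43, enqueue [36], visited so far: [7, 1, 45, 27, 47, 21, 44, 26, 43]
  queue [36] -> pop 36, enqueue [33], visited so far: [7, 1, 45, 27, 47, 21, 44, 26, 43, 36]
  queue [33] -> pop 33, enqueue [none], visited so far: [7, 1, 45, 27, 47, 21, 44, 26, 43, 36, 33]
Result: [7, 1, 45, 27, 47, 21, 44, 26, 43, 36, 33]


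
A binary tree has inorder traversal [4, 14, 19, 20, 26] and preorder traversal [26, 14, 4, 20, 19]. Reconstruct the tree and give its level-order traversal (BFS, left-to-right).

Inorder:  [4, 14, 19, 20, 26]
Preorder: [26, 14, 4, 20, 19]
Algorithm: preorder visits root first, so consume preorder in order;
for each root, split the current inorder slice at that value into
left-subtree inorder and right-subtree inorder, then recurse.
Recursive splits:
  root=26; inorder splits into left=[4, 14, 19, 20], right=[]
  root=14; inorder splits into left=[4], right=[19, 20]
  root=4; inorder splits into left=[], right=[]
  root=20; inorder splits into left=[19], right=[]
  root=19; inorder splits into left=[], right=[]
Reconstructed level-order: [26, 14, 4, 20, 19]


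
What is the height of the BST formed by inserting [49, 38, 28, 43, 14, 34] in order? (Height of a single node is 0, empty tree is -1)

Insertion order: [49, 38, 28, 43, 14, 34]
Tree (level-order array): [49, 38, None, 28, 43, 14, 34]
Compute height bottom-up (empty subtree = -1):
  height(14) = 1 + max(-1, -1) = 0
  height(34) = 1 + max(-1, -1) = 0
  height(28) = 1 + max(0, 0) = 1
  height(43) = 1 + max(-1, -1) = 0
  height(38) = 1 + max(1, 0) = 2
  height(49) = 1 + max(2, -1) = 3
Height = 3


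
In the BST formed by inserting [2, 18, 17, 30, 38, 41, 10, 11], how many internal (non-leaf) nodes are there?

Tree built from: [2, 18, 17, 30, 38, 41, 10, 11]
Tree (level-order array): [2, None, 18, 17, 30, 10, None, None, 38, None, 11, None, 41]
Rule: An internal node has at least one child.
Per-node child counts:
  node 2: 1 child(ren)
  node 18: 2 child(ren)
  node 17: 1 child(ren)
  node 10: 1 child(ren)
  node 11: 0 child(ren)
  node 30: 1 child(ren)
  node 38: 1 child(ren)
  node 41: 0 child(ren)
Matching nodes: [2, 18, 17, 10, 30, 38]
Count of internal (non-leaf) nodes: 6


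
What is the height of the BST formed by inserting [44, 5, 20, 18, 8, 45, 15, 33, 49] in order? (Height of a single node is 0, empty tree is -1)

Insertion order: [44, 5, 20, 18, 8, 45, 15, 33, 49]
Tree (level-order array): [44, 5, 45, None, 20, None, 49, 18, 33, None, None, 8, None, None, None, None, 15]
Compute height bottom-up (empty subtree = -1):
  height(15) = 1 + max(-1, -1) = 0
  height(8) = 1 + max(-1, 0) = 1
  height(18) = 1 + max(1, -1) = 2
  height(33) = 1 + max(-1, -1) = 0
  height(20) = 1 + max(2, 0) = 3
  height(5) = 1 + max(-1, 3) = 4
  height(49) = 1 + max(-1, -1) = 0
  height(45) = 1 + max(-1, 0) = 1
  height(44) = 1 + max(4, 1) = 5
Height = 5


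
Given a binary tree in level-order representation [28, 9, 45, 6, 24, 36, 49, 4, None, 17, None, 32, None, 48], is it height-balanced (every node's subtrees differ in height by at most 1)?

Tree (level-order array): [28, 9, 45, 6, 24, 36, 49, 4, None, 17, None, 32, None, 48]
Definition: a tree is height-balanced if, at every node, |h(left) - h(right)| <= 1 (empty subtree has height -1).
Bottom-up per-node check:
  node 4: h_left=-1, h_right=-1, diff=0 [OK], height=0
  node 6: h_left=0, h_right=-1, diff=1 [OK], height=1
  node 17: h_left=-1, h_right=-1, diff=0 [OK], height=0
  node 24: h_left=0, h_right=-1, diff=1 [OK], height=1
  node 9: h_left=1, h_right=1, diff=0 [OK], height=2
  node 32: h_left=-1, h_right=-1, diff=0 [OK], height=0
  node 36: h_left=0, h_right=-1, diff=1 [OK], height=1
  node 48: h_left=-1, h_right=-1, diff=0 [OK], height=0
  node 49: h_left=0, h_right=-1, diff=1 [OK], height=1
  node 45: h_left=1, h_right=1, diff=0 [OK], height=2
  node 28: h_left=2, h_right=2, diff=0 [OK], height=3
All nodes satisfy the balance condition.
Result: Balanced


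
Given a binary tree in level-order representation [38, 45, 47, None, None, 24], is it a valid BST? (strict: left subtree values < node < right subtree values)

Level-order array: [38, 45, 47, None, None, 24]
Validate using subtree bounds (lo, hi): at each node, require lo < value < hi,
then recurse left with hi=value and right with lo=value.
Preorder trace (stopping at first violation):
  at node 38 with bounds (-inf, +inf): OK
  at node 45 with bounds (-inf, 38): VIOLATION
Node 45 violates its bound: not (-inf < 45 < 38).
Result: Not a valid BST


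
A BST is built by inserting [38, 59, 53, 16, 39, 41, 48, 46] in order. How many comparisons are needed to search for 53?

Search path for 53: 38 -> 59 -> 53
Found: True
Comparisons: 3


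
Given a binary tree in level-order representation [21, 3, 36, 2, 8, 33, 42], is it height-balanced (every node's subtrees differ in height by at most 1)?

Tree (level-order array): [21, 3, 36, 2, 8, 33, 42]
Definition: a tree is height-balanced if, at every node, |h(left) - h(right)| <= 1 (empty subtree has height -1).
Bottom-up per-node check:
  node 2: h_left=-1, h_right=-1, diff=0 [OK], height=0
  node 8: h_left=-1, h_right=-1, diff=0 [OK], height=0
  node 3: h_left=0, h_right=0, diff=0 [OK], height=1
  node 33: h_left=-1, h_right=-1, diff=0 [OK], height=0
  node 42: h_left=-1, h_right=-1, diff=0 [OK], height=0
  node 36: h_left=0, h_right=0, diff=0 [OK], height=1
  node 21: h_left=1, h_right=1, diff=0 [OK], height=2
All nodes satisfy the balance condition.
Result: Balanced
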